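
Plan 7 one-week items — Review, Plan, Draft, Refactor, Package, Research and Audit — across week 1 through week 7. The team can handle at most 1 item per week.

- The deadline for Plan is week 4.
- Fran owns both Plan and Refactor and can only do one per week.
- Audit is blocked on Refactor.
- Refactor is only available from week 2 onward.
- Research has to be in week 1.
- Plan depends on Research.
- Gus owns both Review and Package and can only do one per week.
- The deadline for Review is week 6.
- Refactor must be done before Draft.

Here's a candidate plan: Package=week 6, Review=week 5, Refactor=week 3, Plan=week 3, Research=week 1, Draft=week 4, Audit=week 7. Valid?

Plan depends on Research — holds.
Gus owns both Review and Package and can only do one per week — holds.
Refactor must be done before Draft — holds.
The deadline for Review is week 6 — holds.
Refactor is only available from week 2 onward — holds.
Research has to be in week 1 — holds.
Audit is blocked on Refactor — holds.
Fran owns both Plan and Refactor and can only do one per week — violated.
The team can handle at most 1 item per week — violated.
The deadline for Plan is week 4 — holds.

Invalid. Fran owns both Plan and Refactor and can only do one per week.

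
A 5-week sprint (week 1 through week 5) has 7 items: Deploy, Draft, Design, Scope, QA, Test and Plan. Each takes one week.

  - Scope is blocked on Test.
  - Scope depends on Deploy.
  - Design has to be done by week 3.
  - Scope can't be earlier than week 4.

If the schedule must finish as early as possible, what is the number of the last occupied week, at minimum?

The precedence chain requires at least 2 distinct weeks.
Scope can't be placed before week 4, so the schedule must run through at least week 4.
4 works (last occupied week: week 4): for example Deploy -> week 1; QA -> week 1; Test -> week 1; Draft -> week 1; Plan -> week 1; Design -> week 1; Scope -> week 4.

4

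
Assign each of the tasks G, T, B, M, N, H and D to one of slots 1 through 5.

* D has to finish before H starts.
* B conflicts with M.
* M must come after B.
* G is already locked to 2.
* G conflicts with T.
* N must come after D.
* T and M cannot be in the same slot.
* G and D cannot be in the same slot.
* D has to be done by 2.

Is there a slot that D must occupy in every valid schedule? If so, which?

1

D's window is 1–2.
G is fixed at 2, and D can't share a slot with G.
So D must be 1.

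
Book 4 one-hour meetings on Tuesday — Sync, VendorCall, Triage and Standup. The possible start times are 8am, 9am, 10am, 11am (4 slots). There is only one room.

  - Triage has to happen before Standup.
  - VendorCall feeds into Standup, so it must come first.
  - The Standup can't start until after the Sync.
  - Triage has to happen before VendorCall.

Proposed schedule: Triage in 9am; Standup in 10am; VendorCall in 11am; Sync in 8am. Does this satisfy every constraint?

Invalid. VendorCall feeds into Standup, so it must come first.

Triage has to happen before VendorCall — holds.
The Standup can't start until after the Sync — holds.
Triage has to happen before Standup — holds.
There is only one room — holds.
VendorCall feeds into Standup, so it must come first — violated.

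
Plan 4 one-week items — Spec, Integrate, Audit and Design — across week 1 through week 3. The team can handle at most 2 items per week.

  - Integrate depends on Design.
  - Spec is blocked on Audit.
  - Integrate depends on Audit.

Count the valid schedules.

8

Splitting on Spec: it can be week 2 (3), week 3 (5). Listing each branch's schedules as (Integrate, Audit, Design) by week number:
Spec=week 2: (2,1,1) (3,1,1) (3,1,2) — 3.
Spec=week 3: (2,1,1) (3,1,1) (3,1,2) (3,2,1) (3,2,2) — 5.
Summing: 3 + 5 = 8.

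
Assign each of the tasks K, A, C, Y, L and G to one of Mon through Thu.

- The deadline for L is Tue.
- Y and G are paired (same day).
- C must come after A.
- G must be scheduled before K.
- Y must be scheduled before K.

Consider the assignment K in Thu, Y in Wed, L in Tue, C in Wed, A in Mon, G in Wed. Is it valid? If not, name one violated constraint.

C must come after A — holds.
The deadline for L is Tue — holds.
Y must be scheduled before K — holds.
G must be scheduled before K — holds.
Y and G are paired (same day) — holds.

Yes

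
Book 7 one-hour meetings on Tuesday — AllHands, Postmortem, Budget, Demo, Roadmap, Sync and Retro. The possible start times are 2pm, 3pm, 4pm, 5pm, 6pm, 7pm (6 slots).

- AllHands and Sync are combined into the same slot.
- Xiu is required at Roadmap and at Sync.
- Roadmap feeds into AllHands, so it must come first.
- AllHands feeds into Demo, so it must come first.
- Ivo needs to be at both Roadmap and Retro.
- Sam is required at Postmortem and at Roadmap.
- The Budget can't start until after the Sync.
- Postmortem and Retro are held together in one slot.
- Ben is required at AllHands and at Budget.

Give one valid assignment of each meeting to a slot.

Retro -> 3pm, Budget -> 4pm, Roadmap -> 2pm, Demo -> 4pm, Sync -> 3pm, AllHands -> 3pm, Postmortem -> 3pm

Checking: Sync(3pm) before Budget(4pm); AllHands(3pm) before Demo(4pm); Roadmap(2pm) before AllHands(3pm); Roadmap(2pm) != Retro(3pm); Postmortem(3pm) != Roadmap(2pm); AllHands(3pm) != Budget(4pm); Roadmap(2pm) != Sync(3pm); Postmortem = Retro = 3pm; AllHands = Sync = 3pm.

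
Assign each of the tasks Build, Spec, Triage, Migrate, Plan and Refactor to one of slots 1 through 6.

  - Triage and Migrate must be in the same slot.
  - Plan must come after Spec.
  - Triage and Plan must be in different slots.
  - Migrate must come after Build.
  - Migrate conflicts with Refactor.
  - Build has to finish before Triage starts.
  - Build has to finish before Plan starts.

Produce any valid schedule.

Spec -> 1, Plan -> 2, Build -> 1, Migrate -> 3, Triage -> 3, Refactor -> 1

Checking: Spec(1) before Plan(2); Build(1) before Triage(3); Build(1) before Migrate(3); Build(1) before Plan(2); Migrate(3) != Refactor(1); Triage(3) != Plan(2); Triage = Migrate = 3.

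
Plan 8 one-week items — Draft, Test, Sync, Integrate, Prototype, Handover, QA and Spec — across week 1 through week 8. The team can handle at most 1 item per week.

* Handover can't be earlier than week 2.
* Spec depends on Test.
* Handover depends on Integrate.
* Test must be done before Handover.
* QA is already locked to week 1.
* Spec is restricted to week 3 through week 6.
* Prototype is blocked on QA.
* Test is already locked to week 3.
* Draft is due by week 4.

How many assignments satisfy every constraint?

Splitting on Draft: it can be week 2 (36), week 4 (24). Listing each branch's schedules as (Test, Sync, Integrate, Prototype, Handover, QA, Spec) by week number:
Draft=week 2: (3,4,5,7,8,1,6) (3,4,5,8,7,1,6) (3,4,6,7,8,1,5) (3,4,6,8,7,1,5) (3,4,7,5,8,1,6) (3,4,7,6,8,1,5) (3,5,4,7,8,1,6) (3,5,4,8,7,1,6) (3,5,6,7,8,1,4) (3,5,6,8,7,1,4) (3,5,7,4,8,1,6) (3,5,7,6,8,1,4) (3,6,4,7,8,1,5) (3,6,4,8,7,1,5) (3,6,5,7,8,1,4) (3,6,5,8,7,1,4) (3,6,7,4,8,1,5) (3,6,7,5,8,1,4) (3,7,4,5,8,1,6) (3,7,4,6,8,1,5) (3,7,4,8,5,1,6) (3,7,4,8,6,1,5) (3,7,5,4,8,1,6) (3,7,5,6,8,1,4) (3,7,5,8,6,1,4) (3,7,6,4,8,1,5) (3,7,6,5,8,1,4) (3,8,4,5,7,1,6) (3,8,4,6,7,1,5) (3,8,4,7,5,1,6) (3,8,4,7,6,1,5) (3,8,5,4,7,1,6) (3,8,5,6,7,1,4) (3,8,5,7,6,1,4) (3,8,6,4,7,1,5) (3,8,6,5,7,1,4) — 36.
Draft=week 4: (3,2,5,7,8,1,6) (3,2,5,8,7,1,6) (3,2,6,7,8,1,5) (3,2,6,8,7,1,5) (3,2,7,5,8,1,6) (3,2,7,6,8,1,5) (3,5,2,7,8,1,6) (3,5,2,8,7,1,6) (3,5,7,2,8,1,6) (3,6,2,7,8,1,5) (3,6,2,8,7,1,5) (3,6,7,2,8,1,5) (3,7,2,5,8,1,6) (3,7,2,6,8,1,5) (3,7,2,8,5,1,6) (3,7,2,8,6,1,5) (3,7,5,2,8,1,6) (3,7,6,2,8,1,5) (3,8,2,5,7,1,6) (3,8,2,6,7,1,5) (3,8,2,7,5,1,6) (3,8,2,7,6,1,5) (3,8,5,2,7,1,6) (3,8,6,2,7,1,5) — 24.
Summing: 36 + 24 = 60.

60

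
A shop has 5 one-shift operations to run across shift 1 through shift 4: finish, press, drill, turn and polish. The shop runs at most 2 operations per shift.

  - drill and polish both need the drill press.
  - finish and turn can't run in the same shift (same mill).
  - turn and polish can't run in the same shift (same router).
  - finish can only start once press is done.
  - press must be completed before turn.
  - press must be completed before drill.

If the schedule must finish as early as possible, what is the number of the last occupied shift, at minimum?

shift 3

The precedence chain requires at least 2 distinct shifts.
With at most 2 per shift and 5 operations, at least 3 shifts are needed.
3 works (last occupied shift: shift 3): for example drill -> shift 2, press -> shift 1, turn -> shift 3, polish -> shift 1, finish -> shift 2.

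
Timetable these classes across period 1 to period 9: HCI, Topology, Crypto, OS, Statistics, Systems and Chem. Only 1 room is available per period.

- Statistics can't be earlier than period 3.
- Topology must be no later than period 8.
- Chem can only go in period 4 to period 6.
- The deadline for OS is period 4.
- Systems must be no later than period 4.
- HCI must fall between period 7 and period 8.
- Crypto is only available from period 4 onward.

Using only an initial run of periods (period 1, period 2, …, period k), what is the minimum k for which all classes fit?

7

With at most 1 per period and 7 classes, at least 7 periods are needed.
HCI can't be placed before period 7, so the schedule must run through at least period 7.
7 works (last occupied period: period 7): for example OS in period 1; Chem in period 4; HCI in period 7; Systems in period 2; Statistics in period 3; Topology in period 6; Crypto in period 5.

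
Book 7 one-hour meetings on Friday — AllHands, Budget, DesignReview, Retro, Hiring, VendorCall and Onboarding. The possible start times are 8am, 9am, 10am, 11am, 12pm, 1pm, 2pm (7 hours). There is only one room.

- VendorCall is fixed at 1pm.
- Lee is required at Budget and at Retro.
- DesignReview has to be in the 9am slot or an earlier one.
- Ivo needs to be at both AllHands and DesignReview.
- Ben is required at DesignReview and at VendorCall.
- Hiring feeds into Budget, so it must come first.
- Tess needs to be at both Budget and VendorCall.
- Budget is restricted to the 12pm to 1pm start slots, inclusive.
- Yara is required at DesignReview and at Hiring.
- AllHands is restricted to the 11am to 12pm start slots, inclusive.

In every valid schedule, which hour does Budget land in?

12pm

Budget's window is 12pm–1pm.
VendorCall is fixed at 1pm, and Budget can't share a hour with VendorCall.
So Budget must be 12pm.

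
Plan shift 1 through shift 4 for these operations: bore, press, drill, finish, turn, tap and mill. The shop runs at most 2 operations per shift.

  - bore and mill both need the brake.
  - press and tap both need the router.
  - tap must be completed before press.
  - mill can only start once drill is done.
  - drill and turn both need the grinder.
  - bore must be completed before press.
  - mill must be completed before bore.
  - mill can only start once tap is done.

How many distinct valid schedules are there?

6

Splitting on finish: it can be shift 2 (2), shift 3 (2), shift 4 (2). Listing each branch's schedules as (bore, press, drill, turn, tap, mill) by shift number:
finish=shift 2: (3,4,1,3,1,2) (3,4,1,4,1,2) — 2.
finish=shift 3: (3,4,1,2,1,2) (3,4,1,4,1,2) — 2.
finish=shift 4: (3,4,1,2,1,2) (3,4,1,3,1,2) — 2.
Summing: 2 + 2 + 2 = 6.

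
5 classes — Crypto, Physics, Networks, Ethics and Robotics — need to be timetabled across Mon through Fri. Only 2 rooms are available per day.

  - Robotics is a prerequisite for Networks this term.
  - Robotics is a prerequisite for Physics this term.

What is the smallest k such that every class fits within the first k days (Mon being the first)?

The precedence chain requires at least 2 distinct days.
With at most 2 per day and 5 classes, at least 3 days are needed.
3 works (last occupied day: Wed): for example Networks=Tue, Crypto=Mon, Ethics=Wed, Robotics=Mon, Physics=Tue.

3 days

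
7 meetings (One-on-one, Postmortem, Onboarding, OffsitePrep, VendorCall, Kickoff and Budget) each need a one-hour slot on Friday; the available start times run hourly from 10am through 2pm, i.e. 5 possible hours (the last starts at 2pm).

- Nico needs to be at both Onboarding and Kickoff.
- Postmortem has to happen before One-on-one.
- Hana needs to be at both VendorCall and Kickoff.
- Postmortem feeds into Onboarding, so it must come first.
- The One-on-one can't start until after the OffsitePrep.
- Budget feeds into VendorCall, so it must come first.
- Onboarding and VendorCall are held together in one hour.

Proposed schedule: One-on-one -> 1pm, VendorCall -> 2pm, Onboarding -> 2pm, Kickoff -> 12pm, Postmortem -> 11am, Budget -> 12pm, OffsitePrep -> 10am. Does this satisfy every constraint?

Yes

Postmortem has to happen before One-on-one — holds.
The One-on-one can't start until after the OffsitePrep — holds.
Postmortem feeds into Onboarding, so it must come first — holds.
Onboarding and VendorCall are held together in one hour — holds.
Budget feeds into VendorCall, so it must come first — holds.
Hana needs to be at both VendorCall and Kickoff — holds.
Nico needs to be at both Onboarding and Kickoff — holds.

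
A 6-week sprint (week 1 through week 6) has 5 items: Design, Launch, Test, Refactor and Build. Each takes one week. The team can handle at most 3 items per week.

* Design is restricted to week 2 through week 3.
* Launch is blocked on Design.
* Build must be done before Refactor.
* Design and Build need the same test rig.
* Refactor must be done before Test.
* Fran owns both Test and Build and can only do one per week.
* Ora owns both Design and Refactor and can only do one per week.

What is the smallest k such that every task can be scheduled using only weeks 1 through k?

4 weeks

The precedence chain requires at least 3 distinct weeks.
With at most 3 per week and 5 tasks, at least 2 weeks are needed.
Could 3 weeks be enough, i.e. nothing placed later than week 3? No: Design's window within 3 weeks is {week 2, week 3}; Refactor must come after Build (at week 1 or later) → {week 2, week 3}; Launch must come after Design (at week 2 or later) → {week 3}; Design must come before Launch (at week 3 or earlier) → {week 2}; Test must come after Refactor (at week 2 or later) → {week 3}; Refactor must come before Test (at week 3 or earlier) → {week 2}; Refactor can't share with Design (week 2) → nothing is left.
So 3 weeks is not enough.
4 works (last occupied week: week 4): for example Build -> week 1, Test -> week 4, Refactor -> week 3, Launch -> week 3, Design -> week 2.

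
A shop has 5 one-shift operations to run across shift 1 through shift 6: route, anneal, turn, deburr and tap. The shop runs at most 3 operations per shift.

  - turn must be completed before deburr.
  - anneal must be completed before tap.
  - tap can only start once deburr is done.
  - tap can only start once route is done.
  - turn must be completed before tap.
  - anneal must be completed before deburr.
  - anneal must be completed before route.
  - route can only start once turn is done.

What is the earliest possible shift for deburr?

shift 2

Precedence pushes deburr to at least shift 2; downstream work caps deburr at shift 5.
deburr at shift 2 is achievable: deburr -> shift 2, anneal -> shift 1, tap -> shift 3, route -> shift 2, turn -> shift 1.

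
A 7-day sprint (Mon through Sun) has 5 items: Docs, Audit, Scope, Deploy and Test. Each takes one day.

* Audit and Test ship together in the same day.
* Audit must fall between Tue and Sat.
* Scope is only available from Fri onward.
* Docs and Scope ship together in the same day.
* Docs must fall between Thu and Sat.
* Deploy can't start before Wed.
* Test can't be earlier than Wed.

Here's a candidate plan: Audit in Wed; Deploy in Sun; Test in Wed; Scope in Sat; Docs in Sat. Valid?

Yes

Docs and Scope ship together in the same day — holds.
Docs must fall between Thu and Sat — holds.
Test can't be earlier than Wed — holds.
Audit must fall between Tue and Sat — holds.
Scope is only available from Fri onward — holds.
Audit and Test ship together in the same day — holds.
Deploy can't start before Wed — holds.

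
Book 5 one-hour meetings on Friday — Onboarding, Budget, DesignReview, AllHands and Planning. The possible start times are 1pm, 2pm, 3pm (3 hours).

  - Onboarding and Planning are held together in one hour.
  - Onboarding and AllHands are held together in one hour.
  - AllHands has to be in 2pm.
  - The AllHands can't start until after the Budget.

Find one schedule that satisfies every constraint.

DesignReview -> 1pm, AllHands -> 2pm, Planning -> 2pm, Onboarding -> 2pm, Budget -> 1pm

Checking: Budget(1pm) before AllHands(2pm); Onboarding = AllHands = 2pm; Onboarding = Planning = 2pm; AllHands=2pm in [2pm,2pm].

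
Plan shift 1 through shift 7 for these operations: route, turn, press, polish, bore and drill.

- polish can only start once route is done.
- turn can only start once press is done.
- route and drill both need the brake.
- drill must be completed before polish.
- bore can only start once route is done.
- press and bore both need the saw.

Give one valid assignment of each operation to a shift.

bore=shift 2; route=shift 1; press=shift 1; drill=shift 2; polish=shift 3; turn=shift 2

Checking: drill(shift 2) before polish(shift 3); route(shift 1) before polish(shift 3); press(shift 1) before turn(shift 2); route(shift 1) before bore(shift 2); route(shift 1) != drill(shift 2); press(shift 1) != bore(shift 2).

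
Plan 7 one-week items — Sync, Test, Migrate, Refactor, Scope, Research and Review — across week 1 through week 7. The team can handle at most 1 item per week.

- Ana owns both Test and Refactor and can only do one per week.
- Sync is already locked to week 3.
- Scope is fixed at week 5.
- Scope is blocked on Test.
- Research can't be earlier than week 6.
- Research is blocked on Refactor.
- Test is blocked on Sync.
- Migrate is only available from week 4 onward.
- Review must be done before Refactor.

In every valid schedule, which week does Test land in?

Sync is fixed at week 3 and must come before Test, so Test is at least week 4.
Scope is fixed at week 5 and must come after Test, so Test is at most week 4.
So Test must be week 4.

week 4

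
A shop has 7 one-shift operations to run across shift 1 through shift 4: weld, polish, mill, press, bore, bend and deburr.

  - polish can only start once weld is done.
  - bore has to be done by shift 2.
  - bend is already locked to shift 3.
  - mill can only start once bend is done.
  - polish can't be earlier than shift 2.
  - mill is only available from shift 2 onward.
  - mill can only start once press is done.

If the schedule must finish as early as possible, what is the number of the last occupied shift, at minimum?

The precedence chain requires at least 2 distinct shifts.
Propagating the time windows through the other constraints, mill can't land before shift 4, so the schedule must run through at least shift 4.
4 works (last occupied shift: shift 4): for example mill in shift 4, bore in shift 1, polish in shift 2, weld in shift 1, deburr in shift 1, bend in shift 3, press in shift 1.

4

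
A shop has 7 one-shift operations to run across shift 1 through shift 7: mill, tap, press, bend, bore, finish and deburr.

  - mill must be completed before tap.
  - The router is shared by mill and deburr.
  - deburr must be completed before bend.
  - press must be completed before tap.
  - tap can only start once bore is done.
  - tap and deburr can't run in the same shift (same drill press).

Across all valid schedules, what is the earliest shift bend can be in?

Precedence pushes bend to at least shift 2.
bend at shift 2 is achievable: bore in shift 1; press in shift 1; deburr in shift 1; bend in shift 2; finish in shift 1; tap in shift 3; mill in shift 2.

shift 2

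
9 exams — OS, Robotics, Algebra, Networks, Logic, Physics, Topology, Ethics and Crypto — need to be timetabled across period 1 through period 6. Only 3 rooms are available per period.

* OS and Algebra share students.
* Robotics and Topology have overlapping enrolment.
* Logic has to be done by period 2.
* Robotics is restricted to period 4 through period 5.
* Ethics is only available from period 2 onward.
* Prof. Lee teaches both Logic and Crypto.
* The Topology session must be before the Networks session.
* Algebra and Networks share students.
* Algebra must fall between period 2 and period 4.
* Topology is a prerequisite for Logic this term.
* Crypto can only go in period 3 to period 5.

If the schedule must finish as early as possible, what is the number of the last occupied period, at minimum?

The precedence chain requires at least 2 distinct periods.
With at most 3 per period and 9 exams, at least 3 periods are needed.
Robotics can't be placed before period 4, so the schedule must run through at least period 4.
4 works (last occupied period: period 4): for example Algebra -> period 2, Robotics -> period 4, Physics -> period 1, Logic -> period 2, Ethics -> period 2, Networks -> period 3, Crypto -> period 3, Topology -> period 1, OS -> period 1.

4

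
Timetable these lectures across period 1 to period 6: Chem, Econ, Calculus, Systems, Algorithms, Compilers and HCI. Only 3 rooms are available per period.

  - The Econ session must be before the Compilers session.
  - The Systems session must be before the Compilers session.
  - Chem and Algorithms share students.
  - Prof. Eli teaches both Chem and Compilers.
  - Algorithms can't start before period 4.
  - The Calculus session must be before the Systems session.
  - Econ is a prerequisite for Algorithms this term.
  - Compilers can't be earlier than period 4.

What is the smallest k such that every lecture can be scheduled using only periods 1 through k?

4

The precedence chain requires at least 3 distinct periods.
With at most 3 per period and 7 lectures, at least 3 periods are needed.
Algorithms can't be placed before period 4, so the schedule must run through at least period 4.
4 works (last occupied period: period 4): for example Algorithms -> period 4, Calculus -> period 1, Econ -> period 1, HCI -> period 2, Compilers -> period 4, Systems -> period 2, Chem -> period 1.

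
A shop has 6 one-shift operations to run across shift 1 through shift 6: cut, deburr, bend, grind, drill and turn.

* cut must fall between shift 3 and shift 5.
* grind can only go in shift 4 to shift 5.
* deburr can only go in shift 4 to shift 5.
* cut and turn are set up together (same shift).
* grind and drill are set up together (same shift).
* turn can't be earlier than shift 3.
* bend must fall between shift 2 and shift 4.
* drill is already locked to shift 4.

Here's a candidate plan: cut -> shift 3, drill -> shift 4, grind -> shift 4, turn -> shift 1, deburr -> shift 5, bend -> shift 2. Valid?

Invalid. cut and turn are set up together (same shift).

cut must fall between shift 3 and shift 5 — holds.
grind can only go in shift 4 to shift 5 — holds.
deburr can only go in shift 4 to shift 5 — holds.
bend must fall between shift 2 and shift 4 — holds.
cut and turn are set up together (same shift) — violated.
drill is already locked to shift 4 — holds.
turn can't be earlier than shift 3 — violated.
grind and drill are set up together (same shift) — holds.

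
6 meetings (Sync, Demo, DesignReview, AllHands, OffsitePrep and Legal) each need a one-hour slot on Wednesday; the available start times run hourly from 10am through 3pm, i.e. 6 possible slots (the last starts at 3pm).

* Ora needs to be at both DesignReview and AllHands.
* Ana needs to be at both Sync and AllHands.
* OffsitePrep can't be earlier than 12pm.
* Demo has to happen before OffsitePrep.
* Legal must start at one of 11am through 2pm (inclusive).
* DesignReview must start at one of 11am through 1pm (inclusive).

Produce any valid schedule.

OffsitePrep=12pm; Demo=10am; Sync=10am; DesignReview=11am; AllHands=12pm; Legal=11am

Checking: Demo(10am) before OffsitePrep(12pm); Sync(10am) != AllHands(12pm); DesignReview(11am) != AllHands(12pm); OffsitePrep=12pm in [12pm,3pm]; DesignReview=11am in [11am,1pm]; Legal=11am in [11am,2pm].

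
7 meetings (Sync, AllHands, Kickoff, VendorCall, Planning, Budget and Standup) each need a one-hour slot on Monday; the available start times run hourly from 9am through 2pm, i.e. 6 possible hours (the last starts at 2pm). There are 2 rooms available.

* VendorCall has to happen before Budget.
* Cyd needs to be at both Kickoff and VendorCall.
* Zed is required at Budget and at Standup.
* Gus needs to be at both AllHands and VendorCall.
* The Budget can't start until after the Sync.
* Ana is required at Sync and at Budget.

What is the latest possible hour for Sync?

Downstream work caps Sync at 1pm.
Sync at 1pm is achievable: VendorCall -> 9am; Kickoff -> 10am; AllHands -> 10am; Planning -> 9am; Standup -> 11am; Budget -> 2pm; Sync -> 1pm.

1pm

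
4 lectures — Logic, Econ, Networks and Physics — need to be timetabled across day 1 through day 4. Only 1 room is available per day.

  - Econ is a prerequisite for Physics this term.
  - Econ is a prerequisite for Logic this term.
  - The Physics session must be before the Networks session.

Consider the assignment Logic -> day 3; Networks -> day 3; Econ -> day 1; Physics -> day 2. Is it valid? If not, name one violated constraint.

No. Only 1 room is available per day is not satisfied.

The Physics session must be before the Networks session — holds.
Econ is a prerequisite for Physics this term — holds.
Only 1 room is available per day — violated.
Econ is a prerequisite for Logic this term — holds.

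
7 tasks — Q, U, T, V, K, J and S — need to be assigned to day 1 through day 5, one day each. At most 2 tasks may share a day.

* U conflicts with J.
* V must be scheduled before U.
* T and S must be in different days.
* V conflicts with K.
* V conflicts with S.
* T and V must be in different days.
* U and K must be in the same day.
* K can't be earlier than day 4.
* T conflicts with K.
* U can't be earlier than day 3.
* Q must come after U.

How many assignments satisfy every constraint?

Splitting on T: it can be day 1 (14), day 2 (14), day 3 (14), day 5 (18). Listing each branch's schedules as (Q, U, V, K, J, S) by day number:
T=day 1: (5,4,2,4,1,3) (5,4,2,4,1,5) (5,4,2,4,2,3) (5,4,2,4,2,5) (5,4,2,4,3,3) (5,4,2,4,3,5) (5,4,2,4,5,3) (5,4,3,4,1,2) (5,4,3,4,1,5) (5,4,3,4,2,2) (5,4,3,4,2,5) (5,4,3,4,3,2) (5,4,3,4,3,5) (5,4,3,4,5,2) — 14.
T=day 2: (5,4,1,4,1,3) (5,4,1,4,1,5) (5,4,1,4,2,3) (5,4,1,4,2,5) (5,4,1,4,3,3) (5,4,1,4,3,5) (5,4,1,4,5,3) (5,4,3,4,1,1) (5,4,3,4,1,5) (5,4,3,4,2,1) (5,4,3,4,2,5) (5,4,3,4,3,1) (5,4,3,4,3,5) (5,4,3,4,5,1) — 14.
T=day 3: (5,4,1,4,1,2) (5,4,1,4,1,5) (5,4,1,4,2,2) (5,4,1,4,2,5) (5,4,1,4,3,2) (5,4,1,4,3,5) (5,4,1,4,5,2) (5,4,2,4,1,1) (5,4,2,4,1,5) (5,4,2,4,2,1) (5,4,2,4,2,5) (5,4,2,4,3,1) (5,4,2,4,3,5) (5,4,2,4,5,1) — 14.
T=day 5: (5,4,1,4,1,2) (5,4,1,4,1,3) (5,4,1,4,2,2) (5,4,1,4,2,3) (5,4,1,4,3,2) (5,4,1,4,3,3) (5,4,2,4,1,1) (5,4,2,4,1,3) (5,4,2,4,2,1) (5,4,2,4,2,3) (5,4,2,4,3,1) (5,4,2,4,3,3) (5,4,3,4,1,1) (5,4,3,4,1,2) (5,4,3,4,2,1) (5,4,3,4,2,2) (5,4,3,4,3,1) (5,4,3,4,3,2) — 18.
Summing: 14 + 14 + 14 + 18 = 60.

60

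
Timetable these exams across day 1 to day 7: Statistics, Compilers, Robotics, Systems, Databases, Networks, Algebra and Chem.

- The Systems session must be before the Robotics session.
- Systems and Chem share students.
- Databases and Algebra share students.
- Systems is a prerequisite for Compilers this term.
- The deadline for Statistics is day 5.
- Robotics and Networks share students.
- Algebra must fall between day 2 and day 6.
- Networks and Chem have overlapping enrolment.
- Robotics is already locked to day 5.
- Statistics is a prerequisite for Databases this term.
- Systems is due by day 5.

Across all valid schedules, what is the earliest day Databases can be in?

day 2

Precedence pushes Databases to at least day 2.
Databases at day 2 is achievable: Networks -> day 1; Databases -> day 2; Systems -> day 1; Chem -> day 2; Algebra -> day 3; Statistics -> day 1; Robotics -> day 5; Compilers -> day 2.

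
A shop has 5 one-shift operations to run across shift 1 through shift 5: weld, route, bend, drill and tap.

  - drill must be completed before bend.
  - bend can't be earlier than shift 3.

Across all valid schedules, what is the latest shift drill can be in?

shift 4

Downstream work caps drill at shift 4.
drill at shift 4 is achievable: tap -> shift 1; bend -> shift 5; route -> shift 1; weld -> shift 1; drill -> shift 4.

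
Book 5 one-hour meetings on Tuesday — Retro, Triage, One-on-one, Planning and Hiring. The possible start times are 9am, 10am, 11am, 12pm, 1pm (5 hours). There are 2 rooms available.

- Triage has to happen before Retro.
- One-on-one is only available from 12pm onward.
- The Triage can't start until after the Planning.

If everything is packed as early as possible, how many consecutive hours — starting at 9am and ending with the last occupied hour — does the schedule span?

The precedence chain requires at least 3 distinct hours.
With at most 2 per hour and 5 meetings, at least 3 hours are needed.
One-on-one can't be placed before 12pm — that is hour 4 counting from 9am — so the schedule must run through at least 4 hours.
4 works (last occupied hour: 12pm): for example Triage in 10am, Retro in 11am, Planning in 9am, Hiring in 9am, One-on-one in 12pm.

4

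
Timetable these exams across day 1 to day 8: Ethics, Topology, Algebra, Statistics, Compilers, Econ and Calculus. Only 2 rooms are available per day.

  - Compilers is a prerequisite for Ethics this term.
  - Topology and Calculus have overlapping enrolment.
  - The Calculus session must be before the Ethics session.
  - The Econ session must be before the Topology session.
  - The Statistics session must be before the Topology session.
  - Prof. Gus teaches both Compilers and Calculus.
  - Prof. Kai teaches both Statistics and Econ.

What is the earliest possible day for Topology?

day 3

Precedence pushes Topology to at least day 2.
Topology at day 3 is achievable: Calculus -> day 2, Compilers -> day 1, Statistics -> day 1, Ethics -> day 3, Topology -> day 3, Econ -> day 2, Algebra -> day 4.
Nothing earlier works — the conflict and capacity constraints rule out every day before day 3.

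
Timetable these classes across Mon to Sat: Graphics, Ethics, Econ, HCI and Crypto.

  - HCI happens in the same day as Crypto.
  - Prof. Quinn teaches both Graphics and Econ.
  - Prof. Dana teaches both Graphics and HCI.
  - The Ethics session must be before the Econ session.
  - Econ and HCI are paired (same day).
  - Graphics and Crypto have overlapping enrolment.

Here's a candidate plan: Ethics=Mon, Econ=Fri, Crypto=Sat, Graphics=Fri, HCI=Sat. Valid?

No. Prof. Quinn teaches both Graphics and Econ is not satisfied.

Prof. Dana teaches both Graphics and HCI — holds.
Econ and HCI are paired (same day) — violated.
Prof. Quinn teaches both Graphics and Econ — violated.
Graphics and Crypto have overlapping enrolment — holds.
The Ethics session must be before the Econ session — holds.
HCI happens in the same day as Crypto — holds.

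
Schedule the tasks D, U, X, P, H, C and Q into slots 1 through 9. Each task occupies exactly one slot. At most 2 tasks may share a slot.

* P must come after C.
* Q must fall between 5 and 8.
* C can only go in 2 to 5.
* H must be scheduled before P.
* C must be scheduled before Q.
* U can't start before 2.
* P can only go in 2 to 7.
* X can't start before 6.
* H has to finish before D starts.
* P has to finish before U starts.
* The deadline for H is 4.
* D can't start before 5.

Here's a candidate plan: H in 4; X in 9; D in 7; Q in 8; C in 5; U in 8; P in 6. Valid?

Yes

The deadline for H is 4 — holds.
H has to finish before D starts — holds.
P has to finish before U starts — holds.
U can't start before 2 — holds.
H must be scheduled before P — holds.
C must be scheduled before Q — holds.
P can only go in 2 to 7 — holds.
X can't start before 6 — holds.
P must come after C — holds.
C can only go in 2 to 5 — holds.
Q must fall between 5 and 8 — holds.
D can't start before 5 — holds.
At most 2 tasks may share a slot — holds.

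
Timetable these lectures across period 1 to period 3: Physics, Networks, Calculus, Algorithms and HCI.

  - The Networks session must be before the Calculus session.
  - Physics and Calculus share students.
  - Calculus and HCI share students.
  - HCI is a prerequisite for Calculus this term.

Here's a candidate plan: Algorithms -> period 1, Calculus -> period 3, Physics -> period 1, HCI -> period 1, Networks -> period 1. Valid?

Physics and Calculus share students — holds.
HCI is a prerequisite for Calculus this term — holds.
Calculus and HCI share students — holds.
The Networks session must be before the Calculus session — holds.

Valid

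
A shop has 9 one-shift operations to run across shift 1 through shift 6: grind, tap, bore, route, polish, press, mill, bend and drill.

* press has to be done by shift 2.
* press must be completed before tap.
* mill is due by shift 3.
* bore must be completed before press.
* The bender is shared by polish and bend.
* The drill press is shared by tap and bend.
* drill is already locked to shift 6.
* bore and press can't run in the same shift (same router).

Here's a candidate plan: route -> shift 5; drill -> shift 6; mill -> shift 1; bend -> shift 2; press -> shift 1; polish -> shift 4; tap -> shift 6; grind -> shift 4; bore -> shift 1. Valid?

The bender is shared by polish and bend — holds.
bore must be completed before press — violated.
drill is already locked to shift 6 — holds.
mill is due by shift 3 — holds.
press must be completed before tap — holds.
bore and press can't run in the same shift (same router) — violated.
press has to be done by shift 2 — holds.
The drill press is shared by tap and bend — holds.

Invalid. bore and press can't run in the same shift (same router).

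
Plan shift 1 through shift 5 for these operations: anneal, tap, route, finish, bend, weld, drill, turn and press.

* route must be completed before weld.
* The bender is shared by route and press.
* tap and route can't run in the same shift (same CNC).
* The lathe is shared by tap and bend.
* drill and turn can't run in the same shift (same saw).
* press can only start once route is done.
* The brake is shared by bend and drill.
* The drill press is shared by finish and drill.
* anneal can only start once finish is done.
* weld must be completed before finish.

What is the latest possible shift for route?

shift 2

Downstream work caps route at shift 2.
route at shift 2 is achievable: anneal in shift 5; tap in shift 1; route in shift 2; press in shift 3; bend in shift 2; weld in shift 3; finish in shift 4; turn in shift 2; drill in shift 1.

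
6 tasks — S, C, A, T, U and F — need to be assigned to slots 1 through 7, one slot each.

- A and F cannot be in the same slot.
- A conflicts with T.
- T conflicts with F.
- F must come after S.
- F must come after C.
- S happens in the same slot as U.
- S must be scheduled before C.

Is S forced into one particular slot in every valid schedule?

No

S can be 1 (e.g. A -> 1, S -> 1, F -> 3, T -> 2, U -> 1, C -> 2) or 2 (e.g. F=4; C=3; U=2; S=2; A=1; T=2).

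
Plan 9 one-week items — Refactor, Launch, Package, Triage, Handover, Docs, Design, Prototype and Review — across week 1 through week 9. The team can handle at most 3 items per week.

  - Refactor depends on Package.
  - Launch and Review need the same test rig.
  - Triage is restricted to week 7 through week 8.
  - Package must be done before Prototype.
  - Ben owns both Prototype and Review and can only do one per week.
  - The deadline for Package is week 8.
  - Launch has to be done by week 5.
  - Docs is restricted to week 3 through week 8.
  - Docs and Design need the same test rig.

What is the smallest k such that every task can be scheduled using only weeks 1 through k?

The precedence chain requires at least 2 distinct weeks.
With at most 3 per week and 9 tasks, at least 3 weeks are needed.
Triage can't be placed before week 7, so the schedule must run through at least week 7.
7 works (last occupied week: week 7): for example Docs -> week 3; Design -> week 2; Review -> week 3; Triage -> week 7; Package -> week 1; Handover -> week 1; Launch -> week 1; Refactor -> week 2; Prototype -> week 2.

7 weeks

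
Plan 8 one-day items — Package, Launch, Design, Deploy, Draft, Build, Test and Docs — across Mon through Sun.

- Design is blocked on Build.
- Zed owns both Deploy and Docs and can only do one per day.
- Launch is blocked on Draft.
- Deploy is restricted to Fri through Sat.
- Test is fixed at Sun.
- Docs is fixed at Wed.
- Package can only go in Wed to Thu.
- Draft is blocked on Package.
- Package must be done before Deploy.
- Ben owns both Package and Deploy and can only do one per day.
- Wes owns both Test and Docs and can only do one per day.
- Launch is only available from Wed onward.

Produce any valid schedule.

Deploy -> Fri; Launch -> Fri; Package -> Wed; Build -> Mon; Docs -> Wed; Design -> Tue; Test -> Sun; Draft -> Thu

Checking: Build(Mon) before Design(Tue); Package(Wed) before Deploy(Fri); Draft(Thu) before Launch(Fri); Package(Wed) before Draft(Thu); Package(Wed) != Deploy(Fri); Test(Sun) != Docs(Wed); Deploy(Fri) != Docs(Wed); Package=Wed in [Wed,Thu]; Deploy=Fri in [Fri,Sat]; Test=Sun in [Sun,Sun]; Docs=Wed in [Wed,Wed]; Launch=Fri in [Wed,Sun].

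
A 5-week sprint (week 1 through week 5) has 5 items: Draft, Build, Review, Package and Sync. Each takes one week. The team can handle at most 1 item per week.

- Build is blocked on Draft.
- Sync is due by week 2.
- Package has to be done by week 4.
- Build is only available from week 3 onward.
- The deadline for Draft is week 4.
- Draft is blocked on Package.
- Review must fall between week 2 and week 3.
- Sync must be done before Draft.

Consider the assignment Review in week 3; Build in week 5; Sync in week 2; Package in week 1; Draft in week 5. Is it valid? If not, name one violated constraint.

No — it violates: The deadline for Draft is week 4

Package has to be done by week 4 — holds.
The deadline for Draft is week 4 — violated.
Build is only available from week 3 onward — holds.
Draft is blocked on Package — holds.
Sync must be done before Draft — holds.
Review must fall between week 2 and week 3 — holds.
The team can handle at most 1 item per week — violated.
Build is blocked on Draft — violated.
Sync is due by week 2 — holds.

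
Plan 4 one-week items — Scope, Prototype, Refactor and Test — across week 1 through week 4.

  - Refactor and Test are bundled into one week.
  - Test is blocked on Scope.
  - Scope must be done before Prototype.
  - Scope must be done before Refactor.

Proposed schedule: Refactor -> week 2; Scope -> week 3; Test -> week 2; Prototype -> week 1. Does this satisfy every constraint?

No. Scope must be done before Prototype is not satisfied.

Scope must be done before Prototype — violated.
Refactor and Test are bundled into one week — holds.
Scope must be done before Refactor — violated.
Test is blocked on Scope — violated.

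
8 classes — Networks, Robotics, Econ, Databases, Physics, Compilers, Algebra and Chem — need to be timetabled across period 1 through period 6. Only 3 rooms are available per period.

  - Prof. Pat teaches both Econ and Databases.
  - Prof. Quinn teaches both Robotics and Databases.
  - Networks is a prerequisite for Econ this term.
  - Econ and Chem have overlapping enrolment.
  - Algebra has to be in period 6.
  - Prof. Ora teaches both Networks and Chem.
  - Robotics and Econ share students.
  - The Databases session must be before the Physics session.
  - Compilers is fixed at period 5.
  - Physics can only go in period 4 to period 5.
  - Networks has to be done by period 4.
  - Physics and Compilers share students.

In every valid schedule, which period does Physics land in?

period 4

Physics's window is period 4–period 5.
Compilers is fixed at period 5, and Physics can't share a period with Compilers.
So Physics must be period 4.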